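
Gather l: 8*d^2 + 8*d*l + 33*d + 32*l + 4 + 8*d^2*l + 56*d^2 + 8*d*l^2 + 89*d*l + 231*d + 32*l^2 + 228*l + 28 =64*d^2 + 264*d + l^2*(8*d + 32) + l*(8*d^2 + 97*d + 260) + 32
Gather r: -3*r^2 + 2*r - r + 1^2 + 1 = -3*r^2 + r + 2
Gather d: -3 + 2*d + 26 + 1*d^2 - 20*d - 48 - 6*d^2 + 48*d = -5*d^2 + 30*d - 25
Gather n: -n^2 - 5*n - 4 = -n^2 - 5*n - 4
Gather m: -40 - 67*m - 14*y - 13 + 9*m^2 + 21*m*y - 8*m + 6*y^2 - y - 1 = 9*m^2 + m*(21*y - 75) + 6*y^2 - 15*y - 54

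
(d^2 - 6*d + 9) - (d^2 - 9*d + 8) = 3*d + 1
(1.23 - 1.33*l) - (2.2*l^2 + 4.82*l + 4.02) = -2.2*l^2 - 6.15*l - 2.79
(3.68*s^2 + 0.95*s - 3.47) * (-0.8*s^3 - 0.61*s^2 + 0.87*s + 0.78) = -2.944*s^5 - 3.0048*s^4 + 5.3981*s^3 + 5.8136*s^2 - 2.2779*s - 2.7066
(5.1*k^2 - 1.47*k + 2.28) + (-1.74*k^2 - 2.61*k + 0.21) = 3.36*k^2 - 4.08*k + 2.49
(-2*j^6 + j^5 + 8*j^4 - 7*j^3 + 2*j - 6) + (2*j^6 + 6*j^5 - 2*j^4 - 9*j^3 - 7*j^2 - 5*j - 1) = 7*j^5 + 6*j^4 - 16*j^3 - 7*j^2 - 3*j - 7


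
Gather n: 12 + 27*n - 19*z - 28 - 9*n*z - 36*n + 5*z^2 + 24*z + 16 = n*(-9*z - 9) + 5*z^2 + 5*z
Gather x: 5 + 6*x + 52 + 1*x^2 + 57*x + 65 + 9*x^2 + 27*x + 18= 10*x^2 + 90*x + 140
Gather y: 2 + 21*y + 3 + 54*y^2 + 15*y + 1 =54*y^2 + 36*y + 6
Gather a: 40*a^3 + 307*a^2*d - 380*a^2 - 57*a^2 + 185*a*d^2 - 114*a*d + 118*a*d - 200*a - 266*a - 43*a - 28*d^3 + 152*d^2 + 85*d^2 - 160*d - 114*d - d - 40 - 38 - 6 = 40*a^3 + a^2*(307*d - 437) + a*(185*d^2 + 4*d - 509) - 28*d^3 + 237*d^2 - 275*d - 84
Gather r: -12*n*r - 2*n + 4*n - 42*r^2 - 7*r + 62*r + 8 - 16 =2*n - 42*r^2 + r*(55 - 12*n) - 8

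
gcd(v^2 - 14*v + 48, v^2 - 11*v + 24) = v - 8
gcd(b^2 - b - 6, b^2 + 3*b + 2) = b + 2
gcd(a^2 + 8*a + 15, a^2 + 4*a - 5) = a + 5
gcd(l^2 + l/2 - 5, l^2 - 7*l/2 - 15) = l + 5/2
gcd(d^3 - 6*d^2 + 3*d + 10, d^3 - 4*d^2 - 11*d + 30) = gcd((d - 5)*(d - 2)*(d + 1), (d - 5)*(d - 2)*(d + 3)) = d^2 - 7*d + 10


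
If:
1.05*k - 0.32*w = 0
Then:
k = 0.304761904761905*w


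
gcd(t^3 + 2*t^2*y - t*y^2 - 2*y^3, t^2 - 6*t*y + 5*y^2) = -t + y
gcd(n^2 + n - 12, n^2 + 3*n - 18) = n - 3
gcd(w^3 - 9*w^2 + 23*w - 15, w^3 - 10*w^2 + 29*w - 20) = w^2 - 6*w + 5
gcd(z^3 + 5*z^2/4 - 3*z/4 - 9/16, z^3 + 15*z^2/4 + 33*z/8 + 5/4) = z + 1/2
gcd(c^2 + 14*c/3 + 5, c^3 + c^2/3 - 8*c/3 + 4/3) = 1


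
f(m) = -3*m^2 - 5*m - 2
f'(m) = -6*m - 5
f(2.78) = -39.09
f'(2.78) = -21.68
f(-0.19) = -1.16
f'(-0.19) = -3.86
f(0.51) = -5.33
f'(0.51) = -8.06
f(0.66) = -6.61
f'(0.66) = -8.96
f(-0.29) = -0.80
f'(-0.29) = -3.26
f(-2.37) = -7.00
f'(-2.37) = 9.22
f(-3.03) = -14.39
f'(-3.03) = 13.18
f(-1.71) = -2.22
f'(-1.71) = 5.26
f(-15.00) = -602.00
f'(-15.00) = 85.00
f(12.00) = -494.00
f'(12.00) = -77.00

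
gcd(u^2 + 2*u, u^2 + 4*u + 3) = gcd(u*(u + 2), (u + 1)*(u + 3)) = 1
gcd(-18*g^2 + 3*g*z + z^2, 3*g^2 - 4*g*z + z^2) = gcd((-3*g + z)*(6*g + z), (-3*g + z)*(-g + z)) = -3*g + z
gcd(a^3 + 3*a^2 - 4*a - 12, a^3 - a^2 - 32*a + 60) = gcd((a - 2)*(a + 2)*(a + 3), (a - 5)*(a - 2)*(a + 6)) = a - 2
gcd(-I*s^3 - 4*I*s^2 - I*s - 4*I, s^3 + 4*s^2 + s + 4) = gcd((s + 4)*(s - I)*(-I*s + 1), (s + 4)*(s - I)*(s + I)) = s^3 + 4*s^2 + s + 4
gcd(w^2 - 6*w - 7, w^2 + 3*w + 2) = w + 1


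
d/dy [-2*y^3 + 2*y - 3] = 2 - 6*y^2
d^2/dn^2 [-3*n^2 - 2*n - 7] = -6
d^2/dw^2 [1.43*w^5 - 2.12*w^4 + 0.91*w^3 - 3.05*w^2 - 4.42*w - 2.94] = 28.6*w^3 - 25.44*w^2 + 5.46*w - 6.1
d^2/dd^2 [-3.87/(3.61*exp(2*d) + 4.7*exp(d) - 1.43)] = (-3.87*(7.22*exp(d) + 4.7)*(14.44*exp(d) + 9.4)*exp(d) + (55.8828*exp(d) + 18.189)*(3.61*exp(2*d) + 4.7*exp(d) - 1.43))*exp(d)/(3.61*exp(2*d) + 4.7*exp(d) - 1.43)^3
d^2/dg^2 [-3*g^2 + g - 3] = -6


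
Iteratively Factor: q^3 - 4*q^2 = (q)*(q^2 - 4*q) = q^2*(q - 4)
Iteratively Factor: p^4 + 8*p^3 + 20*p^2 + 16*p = (p)*(p^3 + 8*p^2 + 20*p + 16) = p*(p + 2)*(p^2 + 6*p + 8) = p*(p + 2)*(p + 4)*(p + 2)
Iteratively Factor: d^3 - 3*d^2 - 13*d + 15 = (d - 5)*(d^2 + 2*d - 3) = (d - 5)*(d - 1)*(d + 3)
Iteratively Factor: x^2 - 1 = (x - 1)*(x + 1)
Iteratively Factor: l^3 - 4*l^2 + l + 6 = (l - 2)*(l^2 - 2*l - 3) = (l - 3)*(l - 2)*(l + 1)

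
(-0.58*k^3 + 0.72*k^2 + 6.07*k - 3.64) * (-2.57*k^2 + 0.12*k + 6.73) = 1.4906*k^5 - 1.92*k^4 - 19.4169*k^3 + 14.9288*k^2 + 40.4143*k - 24.4972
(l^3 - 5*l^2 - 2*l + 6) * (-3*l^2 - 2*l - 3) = -3*l^5 + 13*l^4 + 13*l^3 + l^2 - 6*l - 18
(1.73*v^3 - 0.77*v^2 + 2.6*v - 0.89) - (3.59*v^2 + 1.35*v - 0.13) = 1.73*v^3 - 4.36*v^2 + 1.25*v - 0.76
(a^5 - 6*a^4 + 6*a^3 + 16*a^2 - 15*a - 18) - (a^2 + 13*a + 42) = a^5 - 6*a^4 + 6*a^3 + 15*a^2 - 28*a - 60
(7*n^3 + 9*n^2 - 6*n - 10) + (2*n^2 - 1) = 7*n^3 + 11*n^2 - 6*n - 11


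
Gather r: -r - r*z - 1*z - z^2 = r*(-z - 1) - z^2 - z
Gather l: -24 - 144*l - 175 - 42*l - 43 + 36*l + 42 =-150*l - 200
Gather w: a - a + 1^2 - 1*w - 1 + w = 0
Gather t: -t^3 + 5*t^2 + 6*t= -t^3 + 5*t^2 + 6*t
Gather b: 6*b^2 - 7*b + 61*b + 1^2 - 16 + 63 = 6*b^2 + 54*b + 48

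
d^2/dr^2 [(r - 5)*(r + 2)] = 2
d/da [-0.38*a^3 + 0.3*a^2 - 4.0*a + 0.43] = -1.14*a^2 + 0.6*a - 4.0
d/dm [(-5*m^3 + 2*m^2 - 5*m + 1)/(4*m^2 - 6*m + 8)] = (-10*m^4 + 30*m^3 - 56*m^2 + 12*m - 17)/(2*(4*m^4 - 12*m^3 + 25*m^2 - 24*m + 16))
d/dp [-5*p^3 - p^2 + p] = -15*p^2 - 2*p + 1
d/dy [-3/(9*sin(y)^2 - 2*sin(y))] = 6*(9/tan(y) - cos(y)/sin(y)^2)/(9*sin(y) - 2)^2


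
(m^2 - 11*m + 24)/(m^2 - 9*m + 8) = (m - 3)/(m - 1)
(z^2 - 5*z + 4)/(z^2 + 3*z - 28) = (z - 1)/(z + 7)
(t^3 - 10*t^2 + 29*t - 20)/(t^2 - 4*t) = t - 6 + 5/t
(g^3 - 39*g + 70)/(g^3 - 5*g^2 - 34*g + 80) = (g^2 + 2*g - 35)/(g^2 - 3*g - 40)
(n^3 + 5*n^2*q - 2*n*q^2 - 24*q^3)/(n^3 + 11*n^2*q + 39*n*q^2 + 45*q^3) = (n^2 + 2*n*q - 8*q^2)/(n^2 + 8*n*q + 15*q^2)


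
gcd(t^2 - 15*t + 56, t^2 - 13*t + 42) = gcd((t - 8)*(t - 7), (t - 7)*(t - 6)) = t - 7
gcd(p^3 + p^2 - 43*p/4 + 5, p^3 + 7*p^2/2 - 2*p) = p^2 + 7*p/2 - 2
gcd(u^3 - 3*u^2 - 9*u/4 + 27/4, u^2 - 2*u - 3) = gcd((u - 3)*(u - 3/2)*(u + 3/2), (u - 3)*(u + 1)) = u - 3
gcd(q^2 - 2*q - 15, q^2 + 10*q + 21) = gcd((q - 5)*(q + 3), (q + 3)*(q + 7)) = q + 3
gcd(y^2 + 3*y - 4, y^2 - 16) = y + 4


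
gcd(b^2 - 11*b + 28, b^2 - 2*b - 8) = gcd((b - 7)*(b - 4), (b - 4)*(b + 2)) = b - 4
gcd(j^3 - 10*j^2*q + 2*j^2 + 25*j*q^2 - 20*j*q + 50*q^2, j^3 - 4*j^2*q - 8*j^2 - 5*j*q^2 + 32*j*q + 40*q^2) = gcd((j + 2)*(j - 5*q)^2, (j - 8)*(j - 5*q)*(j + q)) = -j + 5*q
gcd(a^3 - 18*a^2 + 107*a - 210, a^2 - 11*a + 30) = a^2 - 11*a + 30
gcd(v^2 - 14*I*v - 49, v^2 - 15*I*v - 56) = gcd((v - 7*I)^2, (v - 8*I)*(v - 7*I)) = v - 7*I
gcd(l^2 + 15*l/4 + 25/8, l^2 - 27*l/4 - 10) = l + 5/4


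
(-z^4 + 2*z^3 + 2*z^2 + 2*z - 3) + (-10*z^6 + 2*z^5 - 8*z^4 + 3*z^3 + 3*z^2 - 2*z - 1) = -10*z^6 + 2*z^5 - 9*z^4 + 5*z^3 + 5*z^2 - 4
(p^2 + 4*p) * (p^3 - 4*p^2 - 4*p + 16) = p^5 - 20*p^3 + 64*p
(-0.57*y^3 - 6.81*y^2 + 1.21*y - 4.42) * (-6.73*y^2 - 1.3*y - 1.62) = 3.8361*y^5 + 46.5723*y^4 + 1.6331*y^3 + 39.2058*y^2 + 3.7858*y + 7.1604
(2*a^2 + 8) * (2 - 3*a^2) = -6*a^4 - 20*a^2 + 16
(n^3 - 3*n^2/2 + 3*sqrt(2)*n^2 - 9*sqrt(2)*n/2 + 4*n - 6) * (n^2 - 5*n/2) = n^5 - 4*n^4 + 3*sqrt(2)*n^4 - 12*sqrt(2)*n^3 + 31*n^3/4 - 16*n^2 + 45*sqrt(2)*n^2/4 + 15*n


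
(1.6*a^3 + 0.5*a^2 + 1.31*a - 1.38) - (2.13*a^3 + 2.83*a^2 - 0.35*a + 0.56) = -0.53*a^3 - 2.33*a^2 + 1.66*a - 1.94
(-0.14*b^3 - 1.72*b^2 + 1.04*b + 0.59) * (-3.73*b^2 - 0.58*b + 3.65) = 0.5222*b^5 + 6.4968*b^4 - 3.3926*b^3 - 9.0819*b^2 + 3.4538*b + 2.1535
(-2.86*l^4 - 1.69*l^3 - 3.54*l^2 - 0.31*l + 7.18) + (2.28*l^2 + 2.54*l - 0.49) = -2.86*l^4 - 1.69*l^3 - 1.26*l^2 + 2.23*l + 6.69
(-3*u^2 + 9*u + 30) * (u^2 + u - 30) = -3*u^4 + 6*u^3 + 129*u^2 - 240*u - 900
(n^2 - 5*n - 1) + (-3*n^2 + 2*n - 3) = -2*n^2 - 3*n - 4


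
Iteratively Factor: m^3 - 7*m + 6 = (m + 3)*(m^2 - 3*m + 2) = (m - 2)*(m + 3)*(m - 1)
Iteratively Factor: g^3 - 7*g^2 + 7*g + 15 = (g - 3)*(g^2 - 4*g - 5) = (g - 3)*(g + 1)*(g - 5)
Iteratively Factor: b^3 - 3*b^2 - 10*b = (b + 2)*(b^2 - 5*b) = b*(b + 2)*(b - 5)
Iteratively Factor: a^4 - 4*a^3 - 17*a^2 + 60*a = (a)*(a^3 - 4*a^2 - 17*a + 60) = a*(a - 5)*(a^2 + a - 12) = a*(a - 5)*(a + 4)*(a - 3)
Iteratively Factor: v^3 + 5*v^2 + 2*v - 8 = (v + 4)*(v^2 + v - 2) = (v + 2)*(v + 4)*(v - 1)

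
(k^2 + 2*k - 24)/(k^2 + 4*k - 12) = (k - 4)/(k - 2)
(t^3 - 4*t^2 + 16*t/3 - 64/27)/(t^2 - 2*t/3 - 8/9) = (9*t^2 - 24*t + 16)/(3*(3*t + 2))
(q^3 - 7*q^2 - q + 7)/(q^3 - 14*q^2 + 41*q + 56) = (q - 1)/(q - 8)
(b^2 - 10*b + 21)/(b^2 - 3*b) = (b - 7)/b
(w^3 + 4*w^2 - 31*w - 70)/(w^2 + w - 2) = (w^2 + 2*w - 35)/(w - 1)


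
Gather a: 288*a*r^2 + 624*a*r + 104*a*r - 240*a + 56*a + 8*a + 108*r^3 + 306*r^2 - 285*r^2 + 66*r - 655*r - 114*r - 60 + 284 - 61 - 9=a*(288*r^2 + 728*r - 176) + 108*r^3 + 21*r^2 - 703*r + 154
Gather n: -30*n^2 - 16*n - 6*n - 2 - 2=-30*n^2 - 22*n - 4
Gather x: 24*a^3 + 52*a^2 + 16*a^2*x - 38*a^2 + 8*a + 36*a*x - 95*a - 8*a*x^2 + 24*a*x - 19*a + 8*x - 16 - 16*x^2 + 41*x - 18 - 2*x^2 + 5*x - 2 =24*a^3 + 14*a^2 - 106*a + x^2*(-8*a - 18) + x*(16*a^2 + 60*a + 54) - 36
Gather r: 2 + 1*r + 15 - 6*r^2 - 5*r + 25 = -6*r^2 - 4*r + 42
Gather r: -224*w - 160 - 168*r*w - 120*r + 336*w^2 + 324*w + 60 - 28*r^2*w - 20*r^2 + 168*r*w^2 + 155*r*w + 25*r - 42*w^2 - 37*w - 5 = r^2*(-28*w - 20) + r*(168*w^2 - 13*w - 95) + 294*w^2 + 63*w - 105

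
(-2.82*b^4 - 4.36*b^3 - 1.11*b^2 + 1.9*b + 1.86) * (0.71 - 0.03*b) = 0.0846*b^5 - 1.8714*b^4 - 3.0623*b^3 - 0.8451*b^2 + 1.2932*b + 1.3206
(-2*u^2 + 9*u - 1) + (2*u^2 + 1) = 9*u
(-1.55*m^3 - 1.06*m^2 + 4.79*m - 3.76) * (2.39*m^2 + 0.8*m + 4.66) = -3.7045*m^5 - 3.7734*m^4 + 3.3771*m^3 - 10.094*m^2 + 19.3134*m - 17.5216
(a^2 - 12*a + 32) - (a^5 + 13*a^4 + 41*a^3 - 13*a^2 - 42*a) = -a^5 - 13*a^4 - 41*a^3 + 14*a^2 + 30*a + 32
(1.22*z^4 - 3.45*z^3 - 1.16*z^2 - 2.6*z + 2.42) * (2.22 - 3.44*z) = -4.1968*z^5 + 14.5764*z^4 - 3.6686*z^3 + 6.3688*z^2 - 14.0968*z + 5.3724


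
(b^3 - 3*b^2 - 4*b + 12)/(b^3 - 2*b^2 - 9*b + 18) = (b + 2)/(b + 3)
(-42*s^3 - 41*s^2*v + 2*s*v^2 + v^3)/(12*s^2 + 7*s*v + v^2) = (-42*s^3 - 41*s^2*v + 2*s*v^2 + v^3)/(12*s^2 + 7*s*v + v^2)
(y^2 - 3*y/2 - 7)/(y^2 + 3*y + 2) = (y - 7/2)/(y + 1)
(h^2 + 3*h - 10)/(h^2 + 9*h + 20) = (h - 2)/(h + 4)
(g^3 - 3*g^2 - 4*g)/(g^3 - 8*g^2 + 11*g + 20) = g/(g - 5)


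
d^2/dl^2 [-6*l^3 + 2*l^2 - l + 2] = 4 - 36*l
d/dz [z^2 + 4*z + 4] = 2*z + 4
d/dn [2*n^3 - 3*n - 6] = 6*n^2 - 3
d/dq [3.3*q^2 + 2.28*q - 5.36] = 6.6*q + 2.28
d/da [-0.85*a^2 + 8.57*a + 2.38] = 8.57 - 1.7*a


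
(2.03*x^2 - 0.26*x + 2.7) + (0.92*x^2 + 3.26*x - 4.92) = 2.95*x^2 + 3.0*x - 2.22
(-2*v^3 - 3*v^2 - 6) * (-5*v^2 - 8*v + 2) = 10*v^5 + 31*v^4 + 20*v^3 + 24*v^2 + 48*v - 12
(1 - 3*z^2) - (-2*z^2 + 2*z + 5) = -z^2 - 2*z - 4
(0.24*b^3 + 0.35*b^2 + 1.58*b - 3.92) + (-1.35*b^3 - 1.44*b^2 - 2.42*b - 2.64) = -1.11*b^3 - 1.09*b^2 - 0.84*b - 6.56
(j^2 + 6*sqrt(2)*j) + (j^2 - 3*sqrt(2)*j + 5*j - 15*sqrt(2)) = 2*j^2 + 3*sqrt(2)*j + 5*j - 15*sqrt(2)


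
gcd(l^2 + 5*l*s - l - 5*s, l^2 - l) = l - 1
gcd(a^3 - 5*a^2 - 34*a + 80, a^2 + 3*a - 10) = a^2 + 3*a - 10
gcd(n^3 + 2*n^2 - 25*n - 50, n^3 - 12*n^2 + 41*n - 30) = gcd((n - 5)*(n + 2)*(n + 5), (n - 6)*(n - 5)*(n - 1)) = n - 5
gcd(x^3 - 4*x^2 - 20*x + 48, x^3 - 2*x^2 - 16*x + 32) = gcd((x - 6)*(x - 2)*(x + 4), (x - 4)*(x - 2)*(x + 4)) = x^2 + 2*x - 8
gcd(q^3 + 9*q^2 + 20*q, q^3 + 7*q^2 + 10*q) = q^2 + 5*q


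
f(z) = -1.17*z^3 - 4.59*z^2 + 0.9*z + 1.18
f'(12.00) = -614.70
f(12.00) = -2670.74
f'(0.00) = 0.90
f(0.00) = 1.18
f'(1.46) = -19.98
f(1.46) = -10.93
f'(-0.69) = 5.56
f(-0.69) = -1.24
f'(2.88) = -54.65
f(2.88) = -62.25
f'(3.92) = -89.02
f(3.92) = -136.30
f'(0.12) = -0.25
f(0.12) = 1.22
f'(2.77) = -51.46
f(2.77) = -56.41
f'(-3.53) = -10.43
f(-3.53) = -7.73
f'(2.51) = -44.26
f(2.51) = -43.98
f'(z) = -3.51*z^2 - 9.18*z + 0.9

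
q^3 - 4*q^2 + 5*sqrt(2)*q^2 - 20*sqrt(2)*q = q*(q - 4)*(q + 5*sqrt(2))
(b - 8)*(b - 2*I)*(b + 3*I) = b^3 - 8*b^2 + I*b^2 + 6*b - 8*I*b - 48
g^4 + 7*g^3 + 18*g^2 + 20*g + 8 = (g + 1)*(g + 2)^3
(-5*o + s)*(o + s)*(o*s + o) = -5*o^3*s - 5*o^3 - 4*o^2*s^2 - 4*o^2*s + o*s^3 + o*s^2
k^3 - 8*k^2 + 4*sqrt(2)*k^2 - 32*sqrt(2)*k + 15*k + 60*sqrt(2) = (k - 5)*(k - 3)*(k + 4*sqrt(2))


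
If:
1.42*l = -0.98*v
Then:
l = -0.690140845070423*v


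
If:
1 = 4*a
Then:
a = 1/4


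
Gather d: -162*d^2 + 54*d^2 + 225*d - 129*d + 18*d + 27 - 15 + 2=-108*d^2 + 114*d + 14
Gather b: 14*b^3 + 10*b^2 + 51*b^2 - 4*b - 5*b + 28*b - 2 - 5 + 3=14*b^3 + 61*b^2 + 19*b - 4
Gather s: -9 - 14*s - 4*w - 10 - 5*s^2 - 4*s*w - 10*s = -5*s^2 + s*(-4*w - 24) - 4*w - 19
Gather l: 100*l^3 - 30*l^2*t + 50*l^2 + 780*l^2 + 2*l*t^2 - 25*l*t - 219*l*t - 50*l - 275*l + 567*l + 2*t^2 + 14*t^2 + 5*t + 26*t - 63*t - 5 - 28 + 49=100*l^3 + l^2*(830 - 30*t) + l*(2*t^2 - 244*t + 242) + 16*t^2 - 32*t + 16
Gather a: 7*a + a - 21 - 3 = 8*a - 24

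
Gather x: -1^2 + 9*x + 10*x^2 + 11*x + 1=10*x^2 + 20*x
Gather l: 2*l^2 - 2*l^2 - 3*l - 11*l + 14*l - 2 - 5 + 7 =0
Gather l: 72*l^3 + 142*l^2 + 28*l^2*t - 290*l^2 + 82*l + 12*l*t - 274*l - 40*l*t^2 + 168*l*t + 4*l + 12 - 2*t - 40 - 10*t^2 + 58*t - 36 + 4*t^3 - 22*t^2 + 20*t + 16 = 72*l^3 + l^2*(28*t - 148) + l*(-40*t^2 + 180*t - 188) + 4*t^3 - 32*t^2 + 76*t - 48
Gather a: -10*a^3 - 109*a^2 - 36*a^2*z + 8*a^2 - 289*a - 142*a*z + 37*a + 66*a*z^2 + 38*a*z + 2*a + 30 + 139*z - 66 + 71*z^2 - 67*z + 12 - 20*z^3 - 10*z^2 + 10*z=-10*a^3 + a^2*(-36*z - 101) + a*(66*z^2 - 104*z - 250) - 20*z^3 + 61*z^2 + 82*z - 24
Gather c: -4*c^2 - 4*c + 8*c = -4*c^2 + 4*c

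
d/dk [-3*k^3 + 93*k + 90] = 93 - 9*k^2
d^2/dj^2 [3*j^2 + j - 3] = 6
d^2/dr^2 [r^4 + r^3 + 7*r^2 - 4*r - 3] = 12*r^2 + 6*r + 14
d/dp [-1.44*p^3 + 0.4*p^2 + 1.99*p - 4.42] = -4.32*p^2 + 0.8*p + 1.99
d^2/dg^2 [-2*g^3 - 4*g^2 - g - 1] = -12*g - 8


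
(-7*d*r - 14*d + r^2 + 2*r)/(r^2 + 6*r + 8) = (-7*d + r)/(r + 4)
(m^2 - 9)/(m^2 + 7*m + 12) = (m - 3)/(m + 4)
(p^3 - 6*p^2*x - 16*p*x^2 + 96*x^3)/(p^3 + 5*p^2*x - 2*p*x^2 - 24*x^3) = (-p^2 + 10*p*x - 24*x^2)/(-p^2 - p*x + 6*x^2)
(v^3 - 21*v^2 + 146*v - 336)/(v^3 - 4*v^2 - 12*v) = (v^2 - 15*v + 56)/(v*(v + 2))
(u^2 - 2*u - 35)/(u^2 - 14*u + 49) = (u + 5)/(u - 7)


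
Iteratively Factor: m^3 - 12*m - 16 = (m + 2)*(m^2 - 2*m - 8) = (m - 4)*(m + 2)*(m + 2)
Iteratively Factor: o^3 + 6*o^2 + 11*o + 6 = (o + 3)*(o^2 + 3*o + 2) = (o + 1)*(o + 3)*(o + 2)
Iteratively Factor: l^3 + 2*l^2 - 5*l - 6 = (l - 2)*(l^2 + 4*l + 3) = (l - 2)*(l + 1)*(l + 3)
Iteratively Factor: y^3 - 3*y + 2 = (y + 2)*(y^2 - 2*y + 1) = (y - 1)*(y + 2)*(y - 1)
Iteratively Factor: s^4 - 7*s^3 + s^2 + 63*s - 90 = (s - 2)*(s^3 - 5*s^2 - 9*s + 45) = (s - 5)*(s - 2)*(s^2 - 9) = (s - 5)*(s - 2)*(s + 3)*(s - 3)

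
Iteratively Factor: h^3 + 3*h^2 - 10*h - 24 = (h - 3)*(h^2 + 6*h + 8) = (h - 3)*(h + 4)*(h + 2)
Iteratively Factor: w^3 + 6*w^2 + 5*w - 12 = (w + 3)*(w^2 + 3*w - 4) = (w + 3)*(w + 4)*(w - 1)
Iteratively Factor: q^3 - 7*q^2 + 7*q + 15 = (q - 3)*(q^2 - 4*q - 5) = (q - 5)*(q - 3)*(q + 1)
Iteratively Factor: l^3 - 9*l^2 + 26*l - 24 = (l - 4)*(l^2 - 5*l + 6) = (l - 4)*(l - 3)*(l - 2)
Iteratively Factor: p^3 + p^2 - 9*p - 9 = (p + 1)*(p^2 - 9) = (p + 1)*(p + 3)*(p - 3)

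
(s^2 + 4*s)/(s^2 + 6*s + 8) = s/(s + 2)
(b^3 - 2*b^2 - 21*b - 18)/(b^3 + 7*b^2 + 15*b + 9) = (b - 6)/(b + 3)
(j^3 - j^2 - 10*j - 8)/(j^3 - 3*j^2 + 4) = (j^2 - 2*j - 8)/(j^2 - 4*j + 4)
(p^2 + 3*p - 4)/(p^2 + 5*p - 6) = (p + 4)/(p + 6)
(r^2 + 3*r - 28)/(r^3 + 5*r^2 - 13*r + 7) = (r - 4)/(r^2 - 2*r + 1)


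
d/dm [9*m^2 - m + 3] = 18*m - 1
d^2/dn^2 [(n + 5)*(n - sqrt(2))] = 2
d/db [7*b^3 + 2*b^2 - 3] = b*(21*b + 4)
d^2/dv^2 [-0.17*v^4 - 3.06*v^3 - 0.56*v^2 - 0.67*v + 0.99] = -2.04*v^2 - 18.36*v - 1.12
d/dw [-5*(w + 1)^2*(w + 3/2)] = 5*(-3*w - 4)*(w + 1)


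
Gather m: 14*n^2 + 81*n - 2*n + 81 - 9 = 14*n^2 + 79*n + 72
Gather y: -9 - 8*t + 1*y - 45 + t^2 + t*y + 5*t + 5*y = t^2 - 3*t + y*(t + 6) - 54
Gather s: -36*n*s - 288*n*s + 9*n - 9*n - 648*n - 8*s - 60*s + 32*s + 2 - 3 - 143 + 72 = -648*n + s*(-324*n - 36) - 72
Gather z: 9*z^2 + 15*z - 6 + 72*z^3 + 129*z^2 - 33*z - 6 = 72*z^3 + 138*z^2 - 18*z - 12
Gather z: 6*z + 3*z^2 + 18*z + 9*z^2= 12*z^2 + 24*z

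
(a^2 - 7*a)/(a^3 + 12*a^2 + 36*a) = (a - 7)/(a^2 + 12*a + 36)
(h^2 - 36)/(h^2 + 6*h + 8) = (h^2 - 36)/(h^2 + 6*h + 8)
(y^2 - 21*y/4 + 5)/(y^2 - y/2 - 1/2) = (-4*y^2 + 21*y - 20)/(2*(-2*y^2 + y + 1))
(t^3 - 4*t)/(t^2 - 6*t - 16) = t*(t - 2)/(t - 8)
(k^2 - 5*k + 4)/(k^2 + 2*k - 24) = (k - 1)/(k + 6)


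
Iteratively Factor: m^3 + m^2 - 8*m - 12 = (m - 3)*(m^2 + 4*m + 4) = (m - 3)*(m + 2)*(m + 2)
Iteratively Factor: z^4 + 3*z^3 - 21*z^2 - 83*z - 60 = (z + 4)*(z^3 - z^2 - 17*z - 15) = (z - 5)*(z + 4)*(z^2 + 4*z + 3) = (z - 5)*(z + 3)*(z + 4)*(z + 1)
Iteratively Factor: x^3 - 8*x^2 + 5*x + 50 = (x + 2)*(x^2 - 10*x + 25) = (x - 5)*(x + 2)*(x - 5)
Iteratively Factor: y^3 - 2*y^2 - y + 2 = (y - 2)*(y^2 - 1) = (y - 2)*(y + 1)*(y - 1)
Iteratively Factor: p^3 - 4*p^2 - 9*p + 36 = (p - 3)*(p^2 - p - 12) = (p - 3)*(p + 3)*(p - 4)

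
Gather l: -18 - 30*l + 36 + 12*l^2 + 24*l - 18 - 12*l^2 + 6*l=0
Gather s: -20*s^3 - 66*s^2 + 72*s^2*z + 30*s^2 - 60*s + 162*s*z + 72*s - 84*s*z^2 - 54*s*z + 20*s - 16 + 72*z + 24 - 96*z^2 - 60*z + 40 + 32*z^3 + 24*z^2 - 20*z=-20*s^3 + s^2*(72*z - 36) + s*(-84*z^2 + 108*z + 32) + 32*z^3 - 72*z^2 - 8*z + 48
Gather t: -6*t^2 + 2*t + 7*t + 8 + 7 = -6*t^2 + 9*t + 15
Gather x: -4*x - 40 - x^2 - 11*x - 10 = -x^2 - 15*x - 50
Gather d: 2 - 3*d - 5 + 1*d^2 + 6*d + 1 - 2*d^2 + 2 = -d^2 + 3*d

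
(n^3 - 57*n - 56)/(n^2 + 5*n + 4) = (n^2 - n - 56)/(n + 4)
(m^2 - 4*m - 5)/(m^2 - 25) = (m + 1)/(m + 5)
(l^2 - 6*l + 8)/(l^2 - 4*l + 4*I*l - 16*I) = (l - 2)/(l + 4*I)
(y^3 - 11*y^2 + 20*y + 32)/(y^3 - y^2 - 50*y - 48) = (y - 4)/(y + 6)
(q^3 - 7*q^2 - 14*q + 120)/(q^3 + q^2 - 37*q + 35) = (q^2 - 2*q - 24)/(q^2 + 6*q - 7)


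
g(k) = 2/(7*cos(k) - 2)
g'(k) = 14*sin(k)/(7*cos(k) - 2)^2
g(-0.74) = 0.63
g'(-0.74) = -0.94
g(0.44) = 0.46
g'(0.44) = 0.32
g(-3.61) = -0.24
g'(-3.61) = 0.09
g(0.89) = 0.83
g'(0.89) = 1.88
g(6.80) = 0.49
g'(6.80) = 0.41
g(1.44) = -1.84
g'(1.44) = 11.75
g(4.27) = -0.40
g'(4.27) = -0.51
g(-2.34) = -0.29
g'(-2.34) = -0.21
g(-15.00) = -0.27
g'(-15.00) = -0.17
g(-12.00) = 0.51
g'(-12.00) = 0.49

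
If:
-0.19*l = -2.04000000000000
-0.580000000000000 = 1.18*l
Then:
No Solution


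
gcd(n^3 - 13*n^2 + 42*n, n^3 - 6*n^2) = n^2 - 6*n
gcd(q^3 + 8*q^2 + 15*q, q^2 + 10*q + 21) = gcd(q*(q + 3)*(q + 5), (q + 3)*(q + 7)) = q + 3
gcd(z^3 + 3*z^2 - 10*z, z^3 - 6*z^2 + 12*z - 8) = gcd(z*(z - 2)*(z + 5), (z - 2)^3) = z - 2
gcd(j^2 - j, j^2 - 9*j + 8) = j - 1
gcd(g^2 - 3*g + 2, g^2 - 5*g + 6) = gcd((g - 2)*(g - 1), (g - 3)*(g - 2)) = g - 2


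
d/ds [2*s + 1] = 2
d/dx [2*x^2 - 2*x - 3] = 4*x - 2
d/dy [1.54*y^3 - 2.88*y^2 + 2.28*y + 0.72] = 4.62*y^2 - 5.76*y + 2.28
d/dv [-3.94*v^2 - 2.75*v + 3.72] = -7.88*v - 2.75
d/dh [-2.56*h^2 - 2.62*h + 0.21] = -5.12*h - 2.62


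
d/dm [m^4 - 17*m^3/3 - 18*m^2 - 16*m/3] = 4*m^3 - 17*m^2 - 36*m - 16/3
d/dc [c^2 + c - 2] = 2*c + 1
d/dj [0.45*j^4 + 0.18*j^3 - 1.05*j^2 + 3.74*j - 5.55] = 1.8*j^3 + 0.54*j^2 - 2.1*j + 3.74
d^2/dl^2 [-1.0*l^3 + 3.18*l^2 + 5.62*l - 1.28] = 6.36 - 6.0*l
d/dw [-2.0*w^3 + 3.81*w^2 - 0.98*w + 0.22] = -6.0*w^2 + 7.62*w - 0.98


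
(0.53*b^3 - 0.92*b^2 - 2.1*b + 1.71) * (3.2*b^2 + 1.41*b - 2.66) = 1.696*b^5 - 2.1967*b^4 - 9.427*b^3 + 4.9582*b^2 + 7.9971*b - 4.5486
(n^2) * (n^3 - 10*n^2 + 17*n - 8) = n^5 - 10*n^4 + 17*n^3 - 8*n^2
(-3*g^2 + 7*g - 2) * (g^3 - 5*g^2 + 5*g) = -3*g^5 + 22*g^4 - 52*g^3 + 45*g^2 - 10*g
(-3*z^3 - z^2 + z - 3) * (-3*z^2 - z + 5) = 9*z^5 + 6*z^4 - 17*z^3 + 3*z^2 + 8*z - 15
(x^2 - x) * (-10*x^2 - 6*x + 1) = -10*x^4 + 4*x^3 + 7*x^2 - x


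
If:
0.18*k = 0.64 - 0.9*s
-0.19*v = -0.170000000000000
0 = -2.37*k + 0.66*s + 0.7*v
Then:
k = 0.44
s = 0.62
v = 0.89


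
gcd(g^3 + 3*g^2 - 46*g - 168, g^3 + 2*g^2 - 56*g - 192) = g^2 + 10*g + 24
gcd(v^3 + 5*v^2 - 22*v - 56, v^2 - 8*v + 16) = v - 4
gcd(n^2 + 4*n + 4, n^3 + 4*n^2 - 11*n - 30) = n + 2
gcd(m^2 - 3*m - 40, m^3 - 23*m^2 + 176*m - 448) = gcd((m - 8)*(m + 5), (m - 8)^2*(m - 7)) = m - 8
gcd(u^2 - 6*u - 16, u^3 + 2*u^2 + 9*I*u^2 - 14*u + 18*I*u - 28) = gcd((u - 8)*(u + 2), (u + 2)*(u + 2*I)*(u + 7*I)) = u + 2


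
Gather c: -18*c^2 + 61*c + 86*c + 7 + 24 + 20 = -18*c^2 + 147*c + 51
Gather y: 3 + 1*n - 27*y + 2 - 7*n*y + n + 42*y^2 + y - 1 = 2*n + 42*y^2 + y*(-7*n - 26) + 4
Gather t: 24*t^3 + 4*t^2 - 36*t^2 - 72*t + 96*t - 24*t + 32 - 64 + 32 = 24*t^3 - 32*t^2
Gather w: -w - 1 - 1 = -w - 2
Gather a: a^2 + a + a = a^2 + 2*a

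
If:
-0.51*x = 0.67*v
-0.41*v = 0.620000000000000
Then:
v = -1.51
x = 1.99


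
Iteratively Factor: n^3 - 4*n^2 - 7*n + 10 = (n - 1)*(n^2 - 3*n - 10) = (n - 5)*(n - 1)*(n + 2)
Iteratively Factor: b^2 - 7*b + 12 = (b - 3)*(b - 4)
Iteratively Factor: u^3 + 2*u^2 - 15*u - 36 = (u - 4)*(u^2 + 6*u + 9) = (u - 4)*(u + 3)*(u + 3)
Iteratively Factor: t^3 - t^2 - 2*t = (t + 1)*(t^2 - 2*t) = t*(t + 1)*(t - 2)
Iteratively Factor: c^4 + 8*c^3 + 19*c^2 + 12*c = (c)*(c^3 + 8*c^2 + 19*c + 12) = c*(c + 3)*(c^2 + 5*c + 4) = c*(c + 1)*(c + 3)*(c + 4)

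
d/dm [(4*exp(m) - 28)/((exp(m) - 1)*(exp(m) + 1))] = 4*(-exp(2*m) + 14*exp(m) - 1)*exp(m)/(exp(4*m) - 2*exp(2*m) + 1)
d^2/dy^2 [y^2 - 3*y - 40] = 2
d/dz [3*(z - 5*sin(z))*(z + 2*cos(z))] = -3*(z - 5*sin(z))*(2*sin(z) - 1) - 3*(z + 2*cos(z))*(5*cos(z) - 1)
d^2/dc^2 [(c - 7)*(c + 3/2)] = 2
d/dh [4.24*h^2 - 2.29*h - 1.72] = 8.48*h - 2.29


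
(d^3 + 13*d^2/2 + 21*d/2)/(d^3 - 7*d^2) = (2*d^2 + 13*d + 21)/(2*d*(d - 7))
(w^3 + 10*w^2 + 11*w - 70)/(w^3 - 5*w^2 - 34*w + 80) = (w + 7)/(w - 8)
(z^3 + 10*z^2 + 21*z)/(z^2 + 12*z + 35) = z*(z + 3)/(z + 5)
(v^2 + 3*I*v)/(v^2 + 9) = v/(v - 3*I)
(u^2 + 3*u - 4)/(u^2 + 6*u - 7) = (u + 4)/(u + 7)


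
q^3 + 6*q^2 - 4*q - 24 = (q - 2)*(q + 2)*(q + 6)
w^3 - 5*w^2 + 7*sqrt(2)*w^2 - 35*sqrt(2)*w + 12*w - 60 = (w - 5)*(w + sqrt(2))*(w + 6*sqrt(2))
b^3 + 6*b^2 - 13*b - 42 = (b - 3)*(b + 2)*(b + 7)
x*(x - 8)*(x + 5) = x^3 - 3*x^2 - 40*x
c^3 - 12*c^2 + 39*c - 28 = (c - 7)*(c - 4)*(c - 1)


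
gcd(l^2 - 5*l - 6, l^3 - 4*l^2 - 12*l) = l - 6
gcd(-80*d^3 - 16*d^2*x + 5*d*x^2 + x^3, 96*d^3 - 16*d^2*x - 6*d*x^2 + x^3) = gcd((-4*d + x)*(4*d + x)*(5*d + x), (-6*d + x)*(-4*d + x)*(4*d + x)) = -16*d^2 + x^2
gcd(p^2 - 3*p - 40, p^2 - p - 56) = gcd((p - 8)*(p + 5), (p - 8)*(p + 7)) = p - 8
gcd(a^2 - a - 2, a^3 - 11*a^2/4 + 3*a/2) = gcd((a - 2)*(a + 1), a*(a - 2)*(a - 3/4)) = a - 2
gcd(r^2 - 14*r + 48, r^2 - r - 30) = r - 6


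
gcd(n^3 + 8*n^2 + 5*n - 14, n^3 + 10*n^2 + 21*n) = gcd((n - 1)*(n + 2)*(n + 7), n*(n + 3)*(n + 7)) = n + 7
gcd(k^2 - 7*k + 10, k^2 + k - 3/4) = 1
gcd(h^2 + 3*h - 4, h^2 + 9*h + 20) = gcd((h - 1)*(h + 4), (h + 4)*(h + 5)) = h + 4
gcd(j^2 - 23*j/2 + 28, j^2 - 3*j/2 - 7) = j - 7/2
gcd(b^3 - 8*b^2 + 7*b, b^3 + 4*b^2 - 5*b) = b^2 - b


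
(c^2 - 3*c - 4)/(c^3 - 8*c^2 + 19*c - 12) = (c + 1)/(c^2 - 4*c + 3)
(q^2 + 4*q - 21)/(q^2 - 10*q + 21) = (q + 7)/(q - 7)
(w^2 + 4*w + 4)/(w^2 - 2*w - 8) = (w + 2)/(w - 4)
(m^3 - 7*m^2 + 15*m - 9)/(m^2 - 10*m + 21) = (m^2 - 4*m + 3)/(m - 7)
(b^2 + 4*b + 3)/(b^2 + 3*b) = (b + 1)/b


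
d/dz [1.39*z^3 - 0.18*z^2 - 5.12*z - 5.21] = 4.17*z^2 - 0.36*z - 5.12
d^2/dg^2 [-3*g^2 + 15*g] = -6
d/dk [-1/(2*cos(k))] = -sin(k)/(2*cos(k)^2)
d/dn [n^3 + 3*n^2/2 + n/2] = 3*n^2 + 3*n + 1/2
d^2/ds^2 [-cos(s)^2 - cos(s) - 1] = cos(s) + 2*cos(2*s)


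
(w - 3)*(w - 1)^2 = w^3 - 5*w^2 + 7*w - 3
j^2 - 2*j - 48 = (j - 8)*(j + 6)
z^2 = z^2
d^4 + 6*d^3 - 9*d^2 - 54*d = d*(d - 3)*(d + 3)*(d + 6)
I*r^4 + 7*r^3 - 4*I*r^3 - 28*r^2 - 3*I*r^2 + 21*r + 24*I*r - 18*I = (r - 3)*(r - 1)*(r - 6*I)*(I*r + 1)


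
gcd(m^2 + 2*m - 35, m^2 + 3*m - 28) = m + 7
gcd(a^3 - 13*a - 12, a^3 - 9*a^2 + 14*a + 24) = a^2 - 3*a - 4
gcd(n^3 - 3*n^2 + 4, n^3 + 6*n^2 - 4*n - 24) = n - 2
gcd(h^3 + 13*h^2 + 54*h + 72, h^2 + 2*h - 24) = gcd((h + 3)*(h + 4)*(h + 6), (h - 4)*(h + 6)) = h + 6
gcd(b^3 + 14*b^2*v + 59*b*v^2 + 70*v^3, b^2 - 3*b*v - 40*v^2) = b + 5*v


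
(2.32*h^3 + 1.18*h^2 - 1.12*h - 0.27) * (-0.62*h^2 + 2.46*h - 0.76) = -1.4384*h^5 + 4.9756*h^4 + 1.834*h^3 - 3.4846*h^2 + 0.187*h + 0.2052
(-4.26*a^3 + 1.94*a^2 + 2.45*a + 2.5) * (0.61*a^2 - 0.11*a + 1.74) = -2.5986*a^5 + 1.652*a^4 - 6.1313*a^3 + 4.6311*a^2 + 3.988*a + 4.35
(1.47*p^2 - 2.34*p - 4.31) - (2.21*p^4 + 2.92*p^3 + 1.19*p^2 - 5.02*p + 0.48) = -2.21*p^4 - 2.92*p^3 + 0.28*p^2 + 2.68*p - 4.79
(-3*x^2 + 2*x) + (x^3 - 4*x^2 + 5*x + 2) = x^3 - 7*x^2 + 7*x + 2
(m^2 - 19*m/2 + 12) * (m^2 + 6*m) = m^4 - 7*m^3/2 - 45*m^2 + 72*m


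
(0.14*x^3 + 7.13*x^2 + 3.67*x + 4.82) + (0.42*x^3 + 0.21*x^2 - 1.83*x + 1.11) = 0.56*x^3 + 7.34*x^2 + 1.84*x + 5.93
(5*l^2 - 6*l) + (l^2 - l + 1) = 6*l^2 - 7*l + 1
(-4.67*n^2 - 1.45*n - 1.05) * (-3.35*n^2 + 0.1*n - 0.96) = 15.6445*n^4 + 4.3905*n^3 + 7.8557*n^2 + 1.287*n + 1.008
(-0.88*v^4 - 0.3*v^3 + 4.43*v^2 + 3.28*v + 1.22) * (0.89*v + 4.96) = -0.7832*v^5 - 4.6318*v^4 + 2.4547*v^3 + 24.892*v^2 + 17.3546*v + 6.0512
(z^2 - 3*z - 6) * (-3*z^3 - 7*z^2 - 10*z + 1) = -3*z^5 + 2*z^4 + 29*z^3 + 73*z^2 + 57*z - 6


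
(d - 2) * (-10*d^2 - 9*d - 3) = -10*d^3 + 11*d^2 + 15*d + 6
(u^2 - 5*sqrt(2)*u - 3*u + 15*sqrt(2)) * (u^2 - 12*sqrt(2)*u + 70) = u^4 - 17*sqrt(2)*u^3 - 3*u^3 + 51*sqrt(2)*u^2 + 190*u^2 - 570*u - 350*sqrt(2)*u + 1050*sqrt(2)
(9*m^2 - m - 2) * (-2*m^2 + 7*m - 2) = -18*m^4 + 65*m^3 - 21*m^2 - 12*m + 4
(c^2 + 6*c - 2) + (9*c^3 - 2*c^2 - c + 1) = 9*c^3 - c^2 + 5*c - 1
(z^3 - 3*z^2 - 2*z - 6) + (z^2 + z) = z^3 - 2*z^2 - z - 6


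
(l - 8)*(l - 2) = l^2 - 10*l + 16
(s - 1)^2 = s^2 - 2*s + 1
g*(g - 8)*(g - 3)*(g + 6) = g^4 - 5*g^3 - 42*g^2 + 144*g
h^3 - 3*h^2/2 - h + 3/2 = (h - 3/2)*(h - 1)*(h + 1)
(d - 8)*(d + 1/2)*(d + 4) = d^3 - 7*d^2/2 - 34*d - 16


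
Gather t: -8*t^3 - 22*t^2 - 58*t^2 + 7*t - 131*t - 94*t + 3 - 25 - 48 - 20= -8*t^3 - 80*t^2 - 218*t - 90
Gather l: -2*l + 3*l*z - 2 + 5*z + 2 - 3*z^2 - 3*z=l*(3*z - 2) - 3*z^2 + 2*z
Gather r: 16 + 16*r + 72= 16*r + 88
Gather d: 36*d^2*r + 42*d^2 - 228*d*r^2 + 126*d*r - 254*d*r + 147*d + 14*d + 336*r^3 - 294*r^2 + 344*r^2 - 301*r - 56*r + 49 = d^2*(36*r + 42) + d*(-228*r^2 - 128*r + 161) + 336*r^3 + 50*r^2 - 357*r + 49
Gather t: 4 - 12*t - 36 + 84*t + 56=72*t + 24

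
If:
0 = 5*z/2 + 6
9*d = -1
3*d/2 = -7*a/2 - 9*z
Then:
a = 653/105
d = -1/9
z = -12/5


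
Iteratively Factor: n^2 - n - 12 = (n + 3)*(n - 4)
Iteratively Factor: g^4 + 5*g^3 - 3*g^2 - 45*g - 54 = (g - 3)*(g^3 + 8*g^2 + 21*g + 18) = (g - 3)*(g + 3)*(g^2 + 5*g + 6) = (g - 3)*(g + 3)^2*(g + 2)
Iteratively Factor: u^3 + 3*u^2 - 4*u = (u - 1)*(u^2 + 4*u) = (u - 1)*(u + 4)*(u)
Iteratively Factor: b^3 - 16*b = (b - 4)*(b^2 + 4*b) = b*(b - 4)*(b + 4)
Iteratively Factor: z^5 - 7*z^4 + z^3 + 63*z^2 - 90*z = (z - 2)*(z^4 - 5*z^3 - 9*z^2 + 45*z) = (z - 2)*(z + 3)*(z^3 - 8*z^2 + 15*z) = z*(z - 2)*(z + 3)*(z^2 - 8*z + 15) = z*(z - 5)*(z - 2)*(z + 3)*(z - 3)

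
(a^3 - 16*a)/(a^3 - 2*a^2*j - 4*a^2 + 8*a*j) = (a + 4)/(a - 2*j)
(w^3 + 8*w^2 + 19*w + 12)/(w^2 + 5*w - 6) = (w^3 + 8*w^2 + 19*w + 12)/(w^2 + 5*w - 6)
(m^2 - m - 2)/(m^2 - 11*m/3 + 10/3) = 3*(m + 1)/(3*m - 5)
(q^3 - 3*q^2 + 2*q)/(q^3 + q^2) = (q^2 - 3*q + 2)/(q*(q + 1))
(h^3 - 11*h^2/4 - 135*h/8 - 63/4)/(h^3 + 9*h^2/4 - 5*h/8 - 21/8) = (h - 6)/(h - 1)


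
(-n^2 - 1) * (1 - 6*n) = 6*n^3 - n^2 + 6*n - 1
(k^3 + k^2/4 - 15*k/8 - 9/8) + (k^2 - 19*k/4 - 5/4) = k^3 + 5*k^2/4 - 53*k/8 - 19/8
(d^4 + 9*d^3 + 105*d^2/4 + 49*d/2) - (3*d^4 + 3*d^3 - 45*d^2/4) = -2*d^4 + 6*d^3 + 75*d^2/2 + 49*d/2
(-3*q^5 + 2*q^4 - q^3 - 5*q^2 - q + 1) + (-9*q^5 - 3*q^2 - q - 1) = -12*q^5 + 2*q^4 - q^3 - 8*q^2 - 2*q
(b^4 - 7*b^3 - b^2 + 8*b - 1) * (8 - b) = -b^5 + 15*b^4 - 55*b^3 - 16*b^2 + 65*b - 8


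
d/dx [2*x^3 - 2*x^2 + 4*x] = 6*x^2 - 4*x + 4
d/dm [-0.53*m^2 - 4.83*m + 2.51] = -1.06*m - 4.83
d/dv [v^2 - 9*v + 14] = 2*v - 9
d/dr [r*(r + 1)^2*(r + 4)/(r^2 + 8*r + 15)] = 2*(r^5 + 15*r^4 + 78*r^3 + 169*r^2 + 135*r + 30)/(r^4 + 16*r^3 + 94*r^2 + 240*r + 225)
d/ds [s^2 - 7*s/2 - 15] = 2*s - 7/2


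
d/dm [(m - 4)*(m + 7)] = 2*m + 3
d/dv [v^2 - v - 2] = 2*v - 1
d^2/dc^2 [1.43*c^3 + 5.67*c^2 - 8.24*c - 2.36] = 8.58*c + 11.34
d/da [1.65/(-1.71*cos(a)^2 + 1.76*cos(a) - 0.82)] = (2.904 - 5.643*cos(a))*sin(a)/(1.71*cos(a)^2 - 1.76*cos(a) + 0.82)^2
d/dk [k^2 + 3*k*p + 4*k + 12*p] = 2*k + 3*p + 4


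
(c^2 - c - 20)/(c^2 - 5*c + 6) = (c^2 - c - 20)/(c^2 - 5*c + 6)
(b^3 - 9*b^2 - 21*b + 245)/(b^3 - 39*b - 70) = (b - 7)/(b + 2)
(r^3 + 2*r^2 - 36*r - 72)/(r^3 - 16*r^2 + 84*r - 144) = (r^2 + 8*r + 12)/(r^2 - 10*r + 24)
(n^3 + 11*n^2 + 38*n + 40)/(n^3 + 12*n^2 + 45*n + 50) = (n + 4)/(n + 5)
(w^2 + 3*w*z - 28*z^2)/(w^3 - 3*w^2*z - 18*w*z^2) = (-w^2 - 3*w*z + 28*z^2)/(w*(-w^2 + 3*w*z + 18*z^2))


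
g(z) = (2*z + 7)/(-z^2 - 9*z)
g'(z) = (2*z + 7)*(2*z + 9)/(-z^2 - 9*z)^2 + 2/(-z^2 - 9*z)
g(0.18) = -4.45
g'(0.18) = 24.02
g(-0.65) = 1.05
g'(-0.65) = 1.86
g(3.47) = -0.32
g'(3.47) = 0.07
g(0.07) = -11.25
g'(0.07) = 158.75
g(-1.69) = 0.29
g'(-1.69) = 0.30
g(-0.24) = 3.10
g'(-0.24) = 13.52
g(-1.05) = 0.59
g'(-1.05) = 0.72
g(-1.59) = 0.32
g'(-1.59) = 0.33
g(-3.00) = 0.06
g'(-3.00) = 0.12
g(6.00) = -0.21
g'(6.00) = 0.03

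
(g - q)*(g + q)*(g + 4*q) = g^3 + 4*g^2*q - g*q^2 - 4*q^3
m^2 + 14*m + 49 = (m + 7)^2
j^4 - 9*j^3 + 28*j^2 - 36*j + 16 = (j - 4)*(j - 2)^2*(j - 1)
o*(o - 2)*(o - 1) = o^3 - 3*o^2 + 2*o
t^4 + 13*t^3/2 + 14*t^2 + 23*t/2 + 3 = (t + 1/2)*(t + 1)*(t + 2)*(t + 3)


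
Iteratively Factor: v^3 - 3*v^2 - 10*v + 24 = (v - 2)*(v^2 - v - 12) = (v - 2)*(v + 3)*(v - 4)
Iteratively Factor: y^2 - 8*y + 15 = (y - 5)*(y - 3)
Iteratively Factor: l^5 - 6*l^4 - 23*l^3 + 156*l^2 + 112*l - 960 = (l - 4)*(l^4 - 2*l^3 - 31*l^2 + 32*l + 240) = (l - 5)*(l - 4)*(l^3 + 3*l^2 - 16*l - 48) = (l - 5)*(l - 4)*(l + 4)*(l^2 - l - 12) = (l - 5)*(l - 4)*(l + 3)*(l + 4)*(l - 4)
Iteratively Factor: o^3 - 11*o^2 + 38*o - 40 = (o - 2)*(o^2 - 9*o + 20) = (o - 4)*(o - 2)*(o - 5)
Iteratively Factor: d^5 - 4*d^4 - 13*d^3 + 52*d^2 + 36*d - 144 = (d - 4)*(d^4 - 13*d^2 + 36) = (d - 4)*(d + 2)*(d^3 - 2*d^2 - 9*d + 18) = (d - 4)*(d + 2)*(d + 3)*(d^2 - 5*d + 6) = (d - 4)*(d - 3)*(d + 2)*(d + 3)*(d - 2)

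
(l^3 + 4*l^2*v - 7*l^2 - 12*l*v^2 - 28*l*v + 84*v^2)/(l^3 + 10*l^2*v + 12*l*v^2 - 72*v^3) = (l - 7)/(l + 6*v)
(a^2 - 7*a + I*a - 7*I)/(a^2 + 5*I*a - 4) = (a - 7)/(a + 4*I)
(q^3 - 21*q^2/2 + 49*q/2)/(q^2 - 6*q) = (2*q^2 - 21*q + 49)/(2*(q - 6))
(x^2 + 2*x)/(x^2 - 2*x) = (x + 2)/(x - 2)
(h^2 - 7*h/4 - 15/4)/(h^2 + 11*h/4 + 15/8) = 2*(h - 3)/(2*h + 3)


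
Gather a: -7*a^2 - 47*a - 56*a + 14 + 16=-7*a^2 - 103*a + 30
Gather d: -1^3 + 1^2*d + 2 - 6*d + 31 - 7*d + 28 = 60 - 12*d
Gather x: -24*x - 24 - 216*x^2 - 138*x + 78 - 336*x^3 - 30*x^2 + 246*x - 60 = -336*x^3 - 246*x^2 + 84*x - 6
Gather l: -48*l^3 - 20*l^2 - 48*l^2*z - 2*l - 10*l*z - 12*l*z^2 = -48*l^3 + l^2*(-48*z - 20) + l*(-12*z^2 - 10*z - 2)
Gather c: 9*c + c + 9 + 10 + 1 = 10*c + 20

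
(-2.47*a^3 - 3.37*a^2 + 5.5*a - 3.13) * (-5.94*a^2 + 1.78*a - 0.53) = 14.6718*a^5 + 15.6212*a^4 - 37.3595*a^3 + 30.1683*a^2 - 8.4864*a + 1.6589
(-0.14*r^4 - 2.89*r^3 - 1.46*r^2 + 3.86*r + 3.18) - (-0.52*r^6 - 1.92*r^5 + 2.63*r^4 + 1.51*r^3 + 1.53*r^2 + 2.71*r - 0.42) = 0.52*r^6 + 1.92*r^5 - 2.77*r^4 - 4.4*r^3 - 2.99*r^2 + 1.15*r + 3.6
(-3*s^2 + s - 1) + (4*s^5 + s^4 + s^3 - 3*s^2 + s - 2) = 4*s^5 + s^4 + s^3 - 6*s^2 + 2*s - 3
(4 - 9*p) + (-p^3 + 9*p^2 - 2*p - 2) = -p^3 + 9*p^2 - 11*p + 2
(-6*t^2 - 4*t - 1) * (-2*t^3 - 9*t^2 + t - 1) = 12*t^5 + 62*t^4 + 32*t^3 + 11*t^2 + 3*t + 1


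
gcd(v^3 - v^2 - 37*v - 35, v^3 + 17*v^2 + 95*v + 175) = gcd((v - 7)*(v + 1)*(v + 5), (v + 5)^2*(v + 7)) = v + 5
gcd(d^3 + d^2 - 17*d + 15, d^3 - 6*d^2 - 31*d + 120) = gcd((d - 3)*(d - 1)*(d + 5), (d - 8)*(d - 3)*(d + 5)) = d^2 + 2*d - 15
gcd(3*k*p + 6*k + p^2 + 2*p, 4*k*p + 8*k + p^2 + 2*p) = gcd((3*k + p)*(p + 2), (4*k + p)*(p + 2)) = p + 2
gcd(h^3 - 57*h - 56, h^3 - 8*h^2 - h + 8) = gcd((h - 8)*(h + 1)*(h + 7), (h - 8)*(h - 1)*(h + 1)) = h^2 - 7*h - 8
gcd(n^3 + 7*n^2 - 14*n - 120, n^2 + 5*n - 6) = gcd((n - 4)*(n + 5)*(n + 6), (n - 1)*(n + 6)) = n + 6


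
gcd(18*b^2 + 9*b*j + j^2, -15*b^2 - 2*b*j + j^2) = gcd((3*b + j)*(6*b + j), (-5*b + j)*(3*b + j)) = 3*b + j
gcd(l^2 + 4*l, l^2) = l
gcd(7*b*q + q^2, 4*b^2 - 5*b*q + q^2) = 1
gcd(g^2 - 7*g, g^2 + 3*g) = g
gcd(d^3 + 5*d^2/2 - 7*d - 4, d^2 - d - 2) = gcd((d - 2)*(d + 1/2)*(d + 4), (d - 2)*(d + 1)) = d - 2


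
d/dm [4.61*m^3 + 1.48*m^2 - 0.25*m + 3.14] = 13.83*m^2 + 2.96*m - 0.25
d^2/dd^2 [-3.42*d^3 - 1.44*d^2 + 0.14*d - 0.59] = -20.52*d - 2.88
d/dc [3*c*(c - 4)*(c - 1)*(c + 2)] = 12*c^3 - 27*c^2 - 36*c + 24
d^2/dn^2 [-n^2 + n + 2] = -2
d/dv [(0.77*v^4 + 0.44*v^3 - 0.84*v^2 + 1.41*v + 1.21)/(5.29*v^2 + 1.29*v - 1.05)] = (8.1466*v^5 + 5.3075*v^4 - 2.0988*v^3 - 9.9285*v^2 - 11.0378*v - 3.0414)/(27.9841*v^4 + 13.6482*v^3 - 9.4449*v^2 - 2.709*v + 1.1025)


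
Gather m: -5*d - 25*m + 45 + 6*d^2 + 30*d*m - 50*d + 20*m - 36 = 6*d^2 - 55*d + m*(30*d - 5) + 9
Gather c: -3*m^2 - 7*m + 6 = -3*m^2 - 7*m + 6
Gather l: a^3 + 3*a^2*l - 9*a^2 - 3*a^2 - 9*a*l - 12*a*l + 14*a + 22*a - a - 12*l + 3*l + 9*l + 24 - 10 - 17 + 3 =a^3 - 12*a^2 + 35*a + l*(3*a^2 - 21*a)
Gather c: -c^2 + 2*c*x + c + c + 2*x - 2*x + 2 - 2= -c^2 + c*(2*x + 2)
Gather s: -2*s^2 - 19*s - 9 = -2*s^2 - 19*s - 9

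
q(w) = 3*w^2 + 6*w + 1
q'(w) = 6*w + 6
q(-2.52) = 4.93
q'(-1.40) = -2.40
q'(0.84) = 11.04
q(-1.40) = -1.52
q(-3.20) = 12.52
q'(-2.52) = -9.12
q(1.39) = 15.14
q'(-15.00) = -84.00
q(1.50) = 16.75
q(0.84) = 8.16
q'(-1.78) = -4.68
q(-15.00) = 586.00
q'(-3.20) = -13.20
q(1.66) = 19.23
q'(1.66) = 15.96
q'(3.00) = 24.00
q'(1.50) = 15.00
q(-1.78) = -0.17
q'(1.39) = 14.34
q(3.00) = 46.00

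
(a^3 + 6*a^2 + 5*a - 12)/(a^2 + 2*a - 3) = a + 4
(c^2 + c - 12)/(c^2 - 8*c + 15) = (c + 4)/(c - 5)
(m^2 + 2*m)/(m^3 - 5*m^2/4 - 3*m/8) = 8*(m + 2)/(8*m^2 - 10*m - 3)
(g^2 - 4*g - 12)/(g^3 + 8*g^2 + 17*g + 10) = (g - 6)/(g^2 + 6*g + 5)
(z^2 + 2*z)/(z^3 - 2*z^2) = (z + 2)/(z*(z - 2))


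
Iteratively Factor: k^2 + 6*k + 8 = (k + 2)*(k + 4)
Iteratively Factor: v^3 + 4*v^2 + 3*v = (v)*(v^2 + 4*v + 3) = v*(v + 1)*(v + 3)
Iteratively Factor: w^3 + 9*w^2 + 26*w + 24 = (w + 2)*(w^2 + 7*w + 12) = (w + 2)*(w + 3)*(w + 4)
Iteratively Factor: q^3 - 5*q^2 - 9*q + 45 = (q - 3)*(q^2 - 2*q - 15) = (q - 3)*(q + 3)*(q - 5)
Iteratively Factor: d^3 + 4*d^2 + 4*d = (d)*(d^2 + 4*d + 4) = d*(d + 2)*(d + 2)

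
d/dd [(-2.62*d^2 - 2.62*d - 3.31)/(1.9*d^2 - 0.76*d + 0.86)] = (6.9692*d^2 + 8.0716*d - 4.7688)/(3.61*d^4 - 2.888*d^3 + 3.8456*d^2 - 1.3072*d + 0.7396)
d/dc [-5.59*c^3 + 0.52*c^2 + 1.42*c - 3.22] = -16.77*c^2 + 1.04*c + 1.42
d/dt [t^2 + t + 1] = 2*t + 1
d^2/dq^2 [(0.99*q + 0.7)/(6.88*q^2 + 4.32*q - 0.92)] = ((0.99*q + 0.7)*(13.76*q + 4.32)*(27.52*q + 8.64) - (40.8672*q + 18.1856)*(6.88*q^2 + 4.32*q - 0.92))/(6.88*q^2 + 4.32*q - 0.92)^3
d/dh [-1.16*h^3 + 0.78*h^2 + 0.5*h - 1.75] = -3.48*h^2 + 1.56*h + 0.5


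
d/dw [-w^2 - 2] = -2*w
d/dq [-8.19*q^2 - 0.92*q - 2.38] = -16.38*q - 0.92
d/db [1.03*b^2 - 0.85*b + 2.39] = 2.06*b - 0.85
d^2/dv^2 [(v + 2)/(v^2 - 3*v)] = 2*(v*(1 - 3*v)*(v - 3) + (v + 2)*(2*v - 3)^2)/(v^3*(v - 3)^3)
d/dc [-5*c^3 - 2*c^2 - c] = -15*c^2 - 4*c - 1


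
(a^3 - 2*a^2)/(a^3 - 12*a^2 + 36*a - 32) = a^2/(a^2 - 10*a + 16)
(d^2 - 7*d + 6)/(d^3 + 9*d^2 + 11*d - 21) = (d - 6)/(d^2 + 10*d + 21)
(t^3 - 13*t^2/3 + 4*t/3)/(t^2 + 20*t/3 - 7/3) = t*(t - 4)/(t + 7)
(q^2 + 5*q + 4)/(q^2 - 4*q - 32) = (q + 1)/(q - 8)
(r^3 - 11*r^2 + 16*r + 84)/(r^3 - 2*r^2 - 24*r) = (r^2 - 5*r - 14)/(r*(r + 4))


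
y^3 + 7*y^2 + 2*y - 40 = (y - 2)*(y + 4)*(y + 5)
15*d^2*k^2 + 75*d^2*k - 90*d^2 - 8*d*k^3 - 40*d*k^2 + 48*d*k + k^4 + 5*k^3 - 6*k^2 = (-5*d + k)*(-3*d + k)*(k - 1)*(k + 6)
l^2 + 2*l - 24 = (l - 4)*(l + 6)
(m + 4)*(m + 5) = m^2 + 9*m + 20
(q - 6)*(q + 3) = q^2 - 3*q - 18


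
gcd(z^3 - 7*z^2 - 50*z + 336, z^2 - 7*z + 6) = z - 6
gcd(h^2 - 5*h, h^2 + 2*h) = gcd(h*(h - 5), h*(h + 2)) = h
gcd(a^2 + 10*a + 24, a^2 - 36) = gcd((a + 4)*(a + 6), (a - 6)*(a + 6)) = a + 6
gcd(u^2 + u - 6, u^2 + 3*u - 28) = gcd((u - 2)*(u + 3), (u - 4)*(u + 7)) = 1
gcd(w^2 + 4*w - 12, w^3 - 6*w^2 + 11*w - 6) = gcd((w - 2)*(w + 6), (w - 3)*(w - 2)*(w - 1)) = w - 2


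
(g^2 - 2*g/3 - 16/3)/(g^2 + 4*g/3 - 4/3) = (3*g - 8)/(3*g - 2)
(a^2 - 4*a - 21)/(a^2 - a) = (a^2 - 4*a - 21)/(a*(a - 1))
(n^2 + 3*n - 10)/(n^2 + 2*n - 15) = (n - 2)/(n - 3)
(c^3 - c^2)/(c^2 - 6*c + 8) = c^2*(c - 1)/(c^2 - 6*c + 8)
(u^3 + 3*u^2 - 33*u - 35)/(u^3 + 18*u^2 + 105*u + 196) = (u^2 - 4*u - 5)/(u^2 + 11*u + 28)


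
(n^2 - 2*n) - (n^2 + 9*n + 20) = -11*n - 20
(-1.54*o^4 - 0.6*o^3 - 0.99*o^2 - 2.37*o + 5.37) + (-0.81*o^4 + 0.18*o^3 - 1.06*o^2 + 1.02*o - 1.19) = -2.35*o^4 - 0.42*o^3 - 2.05*o^2 - 1.35*o + 4.18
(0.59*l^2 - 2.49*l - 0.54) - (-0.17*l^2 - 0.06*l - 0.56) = 0.76*l^2 - 2.43*l + 0.02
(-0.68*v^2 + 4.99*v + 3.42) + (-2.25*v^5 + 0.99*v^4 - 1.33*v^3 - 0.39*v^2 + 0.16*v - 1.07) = -2.25*v^5 + 0.99*v^4 - 1.33*v^3 - 1.07*v^2 + 5.15*v + 2.35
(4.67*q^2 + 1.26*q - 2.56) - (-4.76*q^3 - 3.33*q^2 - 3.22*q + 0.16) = 4.76*q^3 + 8.0*q^2 + 4.48*q - 2.72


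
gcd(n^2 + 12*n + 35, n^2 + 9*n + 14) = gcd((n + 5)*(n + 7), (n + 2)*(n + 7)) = n + 7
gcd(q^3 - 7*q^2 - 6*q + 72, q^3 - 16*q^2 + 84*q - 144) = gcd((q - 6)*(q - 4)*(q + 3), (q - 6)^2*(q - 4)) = q^2 - 10*q + 24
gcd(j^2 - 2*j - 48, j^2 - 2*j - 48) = j^2 - 2*j - 48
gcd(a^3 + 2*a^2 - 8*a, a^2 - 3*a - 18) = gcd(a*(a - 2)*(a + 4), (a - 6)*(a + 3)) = 1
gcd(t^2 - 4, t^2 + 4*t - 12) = t - 2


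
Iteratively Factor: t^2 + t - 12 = (t + 4)*(t - 3)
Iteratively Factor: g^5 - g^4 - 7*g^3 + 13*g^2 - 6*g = (g - 2)*(g^4 + g^3 - 5*g^2 + 3*g) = (g - 2)*(g - 1)*(g^3 + 2*g^2 - 3*g) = (g - 2)*(g - 1)*(g + 3)*(g^2 - g) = (g - 2)*(g - 1)^2*(g + 3)*(g)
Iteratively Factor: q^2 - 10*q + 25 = (q - 5)*(q - 5)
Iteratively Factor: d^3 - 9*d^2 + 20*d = (d)*(d^2 - 9*d + 20) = d*(d - 5)*(d - 4)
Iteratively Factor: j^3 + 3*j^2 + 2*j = (j + 2)*(j^2 + j) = j*(j + 2)*(j + 1)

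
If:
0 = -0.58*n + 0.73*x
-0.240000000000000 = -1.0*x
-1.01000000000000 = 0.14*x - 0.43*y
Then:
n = 0.30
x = 0.24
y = 2.43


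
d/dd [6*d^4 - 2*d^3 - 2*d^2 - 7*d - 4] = 24*d^3 - 6*d^2 - 4*d - 7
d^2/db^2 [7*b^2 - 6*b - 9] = 14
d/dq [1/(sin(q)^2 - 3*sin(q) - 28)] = (3 - 2*sin(q))*cos(q)/((sin(q) - 7)^2*(sin(q) + 4)^2)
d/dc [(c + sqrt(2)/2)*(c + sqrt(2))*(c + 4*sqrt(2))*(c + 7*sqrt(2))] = 4*c^3 + 75*sqrt(2)*c^2/2 + 180*c + 95*sqrt(2)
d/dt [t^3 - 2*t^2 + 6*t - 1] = 3*t^2 - 4*t + 6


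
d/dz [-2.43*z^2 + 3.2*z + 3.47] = 3.2 - 4.86*z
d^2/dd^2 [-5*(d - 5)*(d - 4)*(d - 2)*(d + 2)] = -60*d^2 + 270*d - 160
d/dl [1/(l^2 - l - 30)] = (1 - 2*l)/(-l^2 + l + 30)^2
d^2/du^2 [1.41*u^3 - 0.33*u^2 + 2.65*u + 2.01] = 8.46*u - 0.66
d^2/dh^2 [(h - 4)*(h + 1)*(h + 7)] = 6*h + 8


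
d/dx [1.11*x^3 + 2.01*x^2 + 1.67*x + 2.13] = 3.33*x^2 + 4.02*x + 1.67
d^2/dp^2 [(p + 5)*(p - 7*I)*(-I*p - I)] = I*(-6*p - 12 + 14*I)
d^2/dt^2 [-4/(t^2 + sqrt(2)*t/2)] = 16*(2*t*(2*t + sqrt(2)) - (4*t + sqrt(2))^2)/(t^3*(2*t + sqrt(2))^3)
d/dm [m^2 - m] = 2*m - 1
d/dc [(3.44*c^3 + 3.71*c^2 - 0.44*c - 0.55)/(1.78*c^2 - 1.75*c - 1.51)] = (6.1232*c^4 - 12.04*c^3 - 21.2925*c^2 - 9.2462*c - 0.2981)/(3.1684*c^4 - 6.23*c^3 - 2.3131*c^2 + 5.285*c + 2.2801)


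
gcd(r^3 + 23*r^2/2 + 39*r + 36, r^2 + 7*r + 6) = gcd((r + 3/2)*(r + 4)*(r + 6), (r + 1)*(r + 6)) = r + 6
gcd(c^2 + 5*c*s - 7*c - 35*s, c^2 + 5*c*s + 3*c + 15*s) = c + 5*s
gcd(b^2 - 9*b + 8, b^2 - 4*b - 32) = b - 8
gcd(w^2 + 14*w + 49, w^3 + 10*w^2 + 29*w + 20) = 1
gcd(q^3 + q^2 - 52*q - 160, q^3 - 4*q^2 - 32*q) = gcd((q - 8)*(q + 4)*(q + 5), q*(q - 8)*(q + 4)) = q^2 - 4*q - 32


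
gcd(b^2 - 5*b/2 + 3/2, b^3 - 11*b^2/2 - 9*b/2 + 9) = b - 1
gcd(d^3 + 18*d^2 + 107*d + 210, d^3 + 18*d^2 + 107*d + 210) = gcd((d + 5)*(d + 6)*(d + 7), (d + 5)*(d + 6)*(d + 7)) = d^3 + 18*d^2 + 107*d + 210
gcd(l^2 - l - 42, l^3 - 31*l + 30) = l + 6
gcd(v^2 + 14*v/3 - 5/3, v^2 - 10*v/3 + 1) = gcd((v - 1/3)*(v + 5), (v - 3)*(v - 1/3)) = v - 1/3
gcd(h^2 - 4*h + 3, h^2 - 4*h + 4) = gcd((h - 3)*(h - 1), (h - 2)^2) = 1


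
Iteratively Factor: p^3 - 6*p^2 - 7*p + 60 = (p - 5)*(p^2 - p - 12) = (p - 5)*(p + 3)*(p - 4)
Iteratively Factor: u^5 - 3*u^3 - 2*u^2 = (u + 1)*(u^4 - u^3 - 2*u^2) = (u - 2)*(u + 1)*(u^3 + u^2) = u*(u - 2)*(u + 1)*(u^2 + u) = u^2*(u - 2)*(u + 1)*(u + 1)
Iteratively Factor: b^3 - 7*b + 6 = (b - 2)*(b^2 + 2*b - 3) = (b - 2)*(b - 1)*(b + 3)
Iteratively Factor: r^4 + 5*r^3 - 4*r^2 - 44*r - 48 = (r + 2)*(r^3 + 3*r^2 - 10*r - 24) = (r + 2)*(r + 4)*(r^2 - r - 6) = (r - 3)*(r + 2)*(r + 4)*(r + 2)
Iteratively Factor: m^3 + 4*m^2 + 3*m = (m + 3)*(m^2 + m) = m*(m + 3)*(m + 1)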